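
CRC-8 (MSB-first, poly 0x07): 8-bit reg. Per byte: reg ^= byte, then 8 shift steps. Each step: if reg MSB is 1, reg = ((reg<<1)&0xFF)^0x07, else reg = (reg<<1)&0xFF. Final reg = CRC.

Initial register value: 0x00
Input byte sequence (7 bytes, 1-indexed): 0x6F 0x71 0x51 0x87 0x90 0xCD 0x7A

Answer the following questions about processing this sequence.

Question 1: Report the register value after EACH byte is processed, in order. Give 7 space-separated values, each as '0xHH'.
0x0A 0x66 0x85 0x0E 0xD3 0x5A 0xE0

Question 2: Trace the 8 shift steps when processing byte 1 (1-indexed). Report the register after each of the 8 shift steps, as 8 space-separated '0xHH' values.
Answer: 0xDE 0xBB 0x71 0xE2 0xC3 0x81 0x05 0x0A

Derivation:
Register before byte 1: 0x00
After XOR with byte 0x6F: 0x6F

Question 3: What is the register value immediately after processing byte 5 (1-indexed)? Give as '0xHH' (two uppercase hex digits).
After byte 1 (0x6F): reg=0x0A
After byte 2 (0x71): reg=0x66
After byte 3 (0x51): reg=0x85
After byte 4 (0x87): reg=0x0E
After byte 5 (0x90): reg=0xD3

Answer: 0xD3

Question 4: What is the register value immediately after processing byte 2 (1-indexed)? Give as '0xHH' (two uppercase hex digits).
After byte 1 (0x6F): reg=0x0A
After byte 2 (0x71): reg=0x66

Answer: 0x66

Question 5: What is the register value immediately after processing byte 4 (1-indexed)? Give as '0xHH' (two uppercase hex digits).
Answer: 0x0E

Derivation:
After byte 1 (0x6F): reg=0x0A
After byte 2 (0x71): reg=0x66
After byte 3 (0x51): reg=0x85
After byte 4 (0x87): reg=0x0E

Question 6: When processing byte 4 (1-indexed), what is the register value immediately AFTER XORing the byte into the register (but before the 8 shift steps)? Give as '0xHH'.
Answer: 0x02

Derivation:
Register before byte 4: 0x85
Byte 4: 0x87
0x85 XOR 0x87 = 0x02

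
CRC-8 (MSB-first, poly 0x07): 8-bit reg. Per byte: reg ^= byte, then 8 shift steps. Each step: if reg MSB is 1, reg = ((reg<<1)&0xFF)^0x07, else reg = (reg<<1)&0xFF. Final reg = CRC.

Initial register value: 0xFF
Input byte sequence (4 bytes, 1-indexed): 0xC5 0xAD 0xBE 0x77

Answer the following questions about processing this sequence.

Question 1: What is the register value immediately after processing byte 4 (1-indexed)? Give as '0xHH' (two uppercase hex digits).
After byte 1 (0xC5): reg=0xA6
After byte 2 (0xAD): reg=0x31
After byte 3 (0xBE): reg=0xA4
After byte 4 (0x77): reg=0x37

Answer: 0x37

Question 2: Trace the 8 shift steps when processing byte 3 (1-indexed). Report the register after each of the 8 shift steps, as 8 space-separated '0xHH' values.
After byte 1 (0xC5): reg=0xA6
After byte 2 (0xAD): reg=0x31
Register before byte 3: 0x31
After XOR with byte 0xBE: 0x8F

Answer: 0x19 0x32 0x64 0xC8 0x97 0x29 0x52 0xA4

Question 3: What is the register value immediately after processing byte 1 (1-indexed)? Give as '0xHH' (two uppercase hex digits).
After byte 1 (0xC5): reg=0xA6

Answer: 0xA6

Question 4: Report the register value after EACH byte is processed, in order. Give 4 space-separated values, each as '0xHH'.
0xA6 0x31 0xA4 0x37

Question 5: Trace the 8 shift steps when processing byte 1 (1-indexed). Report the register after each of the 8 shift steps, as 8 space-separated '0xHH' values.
Answer: 0x74 0xE8 0xD7 0xA9 0x55 0xAA 0x53 0xA6

Derivation:
Register before byte 1: 0xFF
After XOR with byte 0xC5: 0x3A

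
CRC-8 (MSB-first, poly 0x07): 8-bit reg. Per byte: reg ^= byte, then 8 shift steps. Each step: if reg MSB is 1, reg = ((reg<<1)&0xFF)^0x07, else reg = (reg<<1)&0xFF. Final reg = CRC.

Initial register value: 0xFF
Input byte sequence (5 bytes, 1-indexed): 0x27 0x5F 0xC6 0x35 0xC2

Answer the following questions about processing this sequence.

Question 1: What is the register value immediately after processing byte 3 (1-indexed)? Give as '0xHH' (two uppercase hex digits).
After byte 1 (0x27): reg=0x06
After byte 2 (0x5F): reg=0x88
After byte 3 (0xC6): reg=0xED

Answer: 0xED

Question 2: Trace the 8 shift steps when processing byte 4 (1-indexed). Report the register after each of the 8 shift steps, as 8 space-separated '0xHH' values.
After byte 1 (0x27): reg=0x06
After byte 2 (0x5F): reg=0x88
After byte 3 (0xC6): reg=0xED
Register before byte 4: 0xED
After XOR with byte 0x35: 0xD8

Answer: 0xB7 0x69 0xD2 0xA3 0x41 0x82 0x03 0x06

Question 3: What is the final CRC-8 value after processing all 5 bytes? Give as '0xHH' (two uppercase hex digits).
Answer: 0x52

Derivation:
After byte 1 (0x27): reg=0x06
After byte 2 (0x5F): reg=0x88
After byte 3 (0xC6): reg=0xED
After byte 4 (0x35): reg=0x06
After byte 5 (0xC2): reg=0x52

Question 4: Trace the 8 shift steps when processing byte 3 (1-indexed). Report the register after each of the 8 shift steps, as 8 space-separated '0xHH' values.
After byte 1 (0x27): reg=0x06
After byte 2 (0x5F): reg=0x88
Register before byte 3: 0x88
After XOR with byte 0xC6: 0x4E

Answer: 0x9C 0x3F 0x7E 0xFC 0xFF 0xF9 0xF5 0xED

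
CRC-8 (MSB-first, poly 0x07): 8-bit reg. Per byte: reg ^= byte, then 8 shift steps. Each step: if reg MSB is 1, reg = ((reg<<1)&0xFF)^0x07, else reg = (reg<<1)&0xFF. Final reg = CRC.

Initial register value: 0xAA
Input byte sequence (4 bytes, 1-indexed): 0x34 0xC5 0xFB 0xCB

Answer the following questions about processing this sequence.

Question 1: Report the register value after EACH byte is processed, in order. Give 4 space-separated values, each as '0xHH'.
0xD3 0x62 0xC6 0x23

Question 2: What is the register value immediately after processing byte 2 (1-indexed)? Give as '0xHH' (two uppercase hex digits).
After byte 1 (0x34): reg=0xD3
After byte 2 (0xC5): reg=0x62

Answer: 0x62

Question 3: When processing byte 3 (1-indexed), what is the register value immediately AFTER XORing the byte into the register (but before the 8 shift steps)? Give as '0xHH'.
Answer: 0x99

Derivation:
Register before byte 3: 0x62
Byte 3: 0xFB
0x62 XOR 0xFB = 0x99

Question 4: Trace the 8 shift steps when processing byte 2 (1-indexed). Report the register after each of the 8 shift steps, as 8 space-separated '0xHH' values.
Answer: 0x2C 0x58 0xB0 0x67 0xCE 0x9B 0x31 0x62

Derivation:
After byte 1 (0x34): reg=0xD3
Register before byte 2: 0xD3
After XOR with byte 0xC5: 0x16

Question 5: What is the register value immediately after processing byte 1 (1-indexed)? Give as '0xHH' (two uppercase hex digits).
Answer: 0xD3

Derivation:
After byte 1 (0x34): reg=0xD3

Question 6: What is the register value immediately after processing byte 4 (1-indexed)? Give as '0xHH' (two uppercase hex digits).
After byte 1 (0x34): reg=0xD3
After byte 2 (0xC5): reg=0x62
After byte 3 (0xFB): reg=0xC6
After byte 4 (0xCB): reg=0x23

Answer: 0x23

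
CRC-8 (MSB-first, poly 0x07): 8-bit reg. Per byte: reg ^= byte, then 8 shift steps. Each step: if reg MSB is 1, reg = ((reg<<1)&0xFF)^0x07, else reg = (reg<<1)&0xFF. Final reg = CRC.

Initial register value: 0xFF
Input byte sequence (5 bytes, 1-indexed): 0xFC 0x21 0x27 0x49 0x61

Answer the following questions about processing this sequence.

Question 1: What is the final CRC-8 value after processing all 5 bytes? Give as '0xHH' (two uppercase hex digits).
Answer: 0xED

Derivation:
After byte 1 (0xFC): reg=0x09
After byte 2 (0x21): reg=0xD8
After byte 3 (0x27): reg=0xF3
After byte 4 (0x49): reg=0x2F
After byte 5 (0x61): reg=0xED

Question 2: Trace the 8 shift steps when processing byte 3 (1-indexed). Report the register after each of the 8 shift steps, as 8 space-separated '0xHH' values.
After byte 1 (0xFC): reg=0x09
After byte 2 (0x21): reg=0xD8
Register before byte 3: 0xD8
After XOR with byte 0x27: 0xFF

Answer: 0xF9 0xF5 0xED 0xDD 0xBD 0x7D 0xFA 0xF3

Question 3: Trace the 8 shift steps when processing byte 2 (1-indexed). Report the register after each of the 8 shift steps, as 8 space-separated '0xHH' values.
After byte 1 (0xFC): reg=0x09
Register before byte 2: 0x09
After XOR with byte 0x21: 0x28

Answer: 0x50 0xA0 0x47 0x8E 0x1B 0x36 0x6C 0xD8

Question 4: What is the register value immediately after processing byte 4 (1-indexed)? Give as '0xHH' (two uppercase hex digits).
After byte 1 (0xFC): reg=0x09
After byte 2 (0x21): reg=0xD8
After byte 3 (0x27): reg=0xF3
After byte 4 (0x49): reg=0x2F

Answer: 0x2F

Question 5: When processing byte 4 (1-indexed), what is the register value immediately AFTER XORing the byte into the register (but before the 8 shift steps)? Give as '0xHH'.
Answer: 0xBA

Derivation:
Register before byte 4: 0xF3
Byte 4: 0x49
0xF3 XOR 0x49 = 0xBA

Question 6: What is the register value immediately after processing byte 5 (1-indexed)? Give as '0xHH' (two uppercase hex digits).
After byte 1 (0xFC): reg=0x09
After byte 2 (0x21): reg=0xD8
After byte 3 (0x27): reg=0xF3
After byte 4 (0x49): reg=0x2F
After byte 5 (0x61): reg=0xED

Answer: 0xED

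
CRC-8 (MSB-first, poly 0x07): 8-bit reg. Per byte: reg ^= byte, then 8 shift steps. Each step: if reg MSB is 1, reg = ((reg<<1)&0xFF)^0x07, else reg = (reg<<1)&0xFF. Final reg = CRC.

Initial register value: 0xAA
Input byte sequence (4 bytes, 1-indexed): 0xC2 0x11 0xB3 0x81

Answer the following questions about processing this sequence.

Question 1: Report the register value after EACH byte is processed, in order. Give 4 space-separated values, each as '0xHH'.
0x1F 0x2A 0xC6 0xD2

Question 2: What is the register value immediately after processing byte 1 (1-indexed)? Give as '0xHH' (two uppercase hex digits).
Answer: 0x1F

Derivation:
After byte 1 (0xC2): reg=0x1F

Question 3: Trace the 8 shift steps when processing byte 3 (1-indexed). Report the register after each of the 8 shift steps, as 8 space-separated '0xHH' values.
After byte 1 (0xC2): reg=0x1F
After byte 2 (0x11): reg=0x2A
Register before byte 3: 0x2A
After XOR with byte 0xB3: 0x99

Answer: 0x35 0x6A 0xD4 0xAF 0x59 0xB2 0x63 0xC6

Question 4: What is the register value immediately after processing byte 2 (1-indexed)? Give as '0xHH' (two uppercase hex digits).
Answer: 0x2A

Derivation:
After byte 1 (0xC2): reg=0x1F
After byte 2 (0x11): reg=0x2A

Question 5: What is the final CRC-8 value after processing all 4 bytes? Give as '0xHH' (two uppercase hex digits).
After byte 1 (0xC2): reg=0x1F
After byte 2 (0x11): reg=0x2A
After byte 3 (0xB3): reg=0xC6
After byte 4 (0x81): reg=0xD2

Answer: 0xD2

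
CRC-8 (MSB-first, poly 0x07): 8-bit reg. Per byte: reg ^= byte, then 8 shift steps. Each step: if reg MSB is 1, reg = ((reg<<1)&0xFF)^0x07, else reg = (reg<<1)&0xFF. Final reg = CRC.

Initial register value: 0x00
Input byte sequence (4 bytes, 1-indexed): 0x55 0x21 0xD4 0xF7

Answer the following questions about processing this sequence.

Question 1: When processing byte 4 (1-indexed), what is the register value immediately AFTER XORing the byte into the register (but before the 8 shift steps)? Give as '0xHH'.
Register before byte 4: 0x7D
Byte 4: 0xF7
0x7D XOR 0xF7 = 0x8A

Answer: 0x8A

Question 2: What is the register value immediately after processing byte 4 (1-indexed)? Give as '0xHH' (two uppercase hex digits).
Answer: 0xBF

Derivation:
After byte 1 (0x55): reg=0xAC
After byte 2 (0x21): reg=0xAA
After byte 3 (0xD4): reg=0x7D
After byte 4 (0xF7): reg=0xBF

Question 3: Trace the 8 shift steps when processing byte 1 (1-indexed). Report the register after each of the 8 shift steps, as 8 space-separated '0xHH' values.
Answer: 0xAA 0x53 0xA6 0x4B 0x96 0x2B 0x56 0xAC

Derivation:
Register before byte 1: 0x00
After XOR with byte 0x55: 0x55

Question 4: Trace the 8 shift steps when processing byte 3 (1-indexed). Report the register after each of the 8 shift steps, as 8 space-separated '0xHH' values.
After byte 1 (0x55): reg=0xAC
After byte 2 (0x21): reg=0xAA
Register before byte 3: 0xAA
After XOR with byte 0xD4: 0x7E

Answer: 0xFC 0xFF 0xF9 0xF5 0xED 0xDD 0xBD 0x7D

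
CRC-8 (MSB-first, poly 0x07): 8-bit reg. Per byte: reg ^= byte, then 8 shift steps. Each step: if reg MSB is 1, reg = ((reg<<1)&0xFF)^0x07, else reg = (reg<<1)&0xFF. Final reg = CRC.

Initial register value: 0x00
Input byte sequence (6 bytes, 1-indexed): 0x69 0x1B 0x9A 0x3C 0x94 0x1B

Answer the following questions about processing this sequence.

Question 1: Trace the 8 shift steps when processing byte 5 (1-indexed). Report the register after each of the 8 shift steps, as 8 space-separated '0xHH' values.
After byte 1 (0x69): reg=0x18
After byte 2 (0x1B): reg=0x09
After byte 3 (0x9A): reg=0xF0
After byte 4 (0x3C): reg=0x6A
Register before byte 5: 0x6A
After XOR with byte 0x94: 0xFE

Answer: 0xFB 0xF1 0xE5 0xCD 0x9D 0x3D 0x7A 0xF4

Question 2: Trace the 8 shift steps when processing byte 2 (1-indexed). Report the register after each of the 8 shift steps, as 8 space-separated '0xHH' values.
After byte 1 (0x69): reg=0x18
Register before byte 2: 0x18
After XOR with byte 0x1B: 0x03

Answer: 0x06 0x0C 0x18 0x30 0x60 0xC0 0x87 0x09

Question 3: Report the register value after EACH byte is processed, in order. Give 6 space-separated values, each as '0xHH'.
0x18 0x09 0xF0 0x6A 0xF4 0x83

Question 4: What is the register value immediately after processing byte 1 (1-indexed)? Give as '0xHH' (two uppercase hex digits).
After byte 1 (0x69): reg=0x18

Answer: 0x18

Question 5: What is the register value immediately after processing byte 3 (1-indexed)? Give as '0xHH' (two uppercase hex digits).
After byte 1 (0x69): reg=0x18
After byte 2 (0x1B): reg=0x09
After byte 3 (0x9A): reg=0xF0

Answer: 0xF0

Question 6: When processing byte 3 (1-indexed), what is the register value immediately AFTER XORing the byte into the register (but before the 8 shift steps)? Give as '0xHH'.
Register before byte 3: 0x09
Byte 3: 0x9A
0x09 XOR 0x9A = 0x93

Answer: 0x93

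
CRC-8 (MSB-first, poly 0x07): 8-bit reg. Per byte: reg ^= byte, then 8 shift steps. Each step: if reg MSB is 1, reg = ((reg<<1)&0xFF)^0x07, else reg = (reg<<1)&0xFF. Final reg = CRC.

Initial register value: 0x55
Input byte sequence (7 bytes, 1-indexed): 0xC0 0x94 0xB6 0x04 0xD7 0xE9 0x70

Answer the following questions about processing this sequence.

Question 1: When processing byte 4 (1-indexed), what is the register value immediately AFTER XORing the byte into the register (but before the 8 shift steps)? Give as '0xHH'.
Answer: 0xD3

Derivation:
Register before byte 4: 0xD7
Byte 4: 0x04
0xD7 XOR 0x04 = 0xD3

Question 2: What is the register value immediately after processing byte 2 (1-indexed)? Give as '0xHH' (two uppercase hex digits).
Answer: 0x45

Derivation:
After byte 1 (0xC0): reg=0xE2
After byte 2 (0x94): reg=0x45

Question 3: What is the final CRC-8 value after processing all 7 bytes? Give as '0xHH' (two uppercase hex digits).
Answer: 0x67

Derivation:
After byte 1 (0xC0): reg=0xE2
After byte 2 (0x94): reg=0x45
After byte 3 (0xB6): reg=0xD7
After byte 4 (0x04): reg=0x37
After byte 5 (0xD7): reg=0xAE
After byte 6 (0xE9): reg=0xD2
After byte 7 (0x70): reg=0x67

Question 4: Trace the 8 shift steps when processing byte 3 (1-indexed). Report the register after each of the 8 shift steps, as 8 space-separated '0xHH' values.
After byte 1 (0xC0): reg=0xE2
After byte 2 (0x94): reg=0x45
Register before byte 3: 0x45
After XOR with byte 0xB6: 0xF3

Answer: 0xE1 0xC5 0x8D 0x1D 0x3A 0x74 0xE8 0xD7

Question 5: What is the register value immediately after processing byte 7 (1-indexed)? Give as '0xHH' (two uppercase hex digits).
Answer: 0x67

Derivation:
After byte 1 (0xC0): reg=0xE2
After byte 2 (0x94): reg=0x45
After byte 3 (0xB6): reg=0xD7
After byte 4 (0x04): reg=0x37
After byte 5 (0xD7): reg=0xAE
After byte 6 (0xE9): reg=0xD2
After byte 7 (0x70): reg=0x67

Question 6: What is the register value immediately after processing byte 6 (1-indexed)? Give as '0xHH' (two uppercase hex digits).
Answer: 0xD2

Derivation:
After byte 1 (0xC0): reg=0xE2
After byte 2 (0x94): reg=0x45
After byte 3 (0xB6): reg=0xD7
After byte 4 (0x04): reg=0x37
After byte 5 (0xD7): reg=0xAE
After byte 6 (0xE9): reg=0xD2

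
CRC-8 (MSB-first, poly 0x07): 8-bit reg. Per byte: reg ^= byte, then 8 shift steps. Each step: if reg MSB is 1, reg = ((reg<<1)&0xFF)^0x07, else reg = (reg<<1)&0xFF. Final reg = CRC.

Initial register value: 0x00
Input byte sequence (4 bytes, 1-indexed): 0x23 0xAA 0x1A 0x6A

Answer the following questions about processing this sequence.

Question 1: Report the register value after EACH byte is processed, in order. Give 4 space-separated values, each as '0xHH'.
0xE9 0xCE 0x22 0xFF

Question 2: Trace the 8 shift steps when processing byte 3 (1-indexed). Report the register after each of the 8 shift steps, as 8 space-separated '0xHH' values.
Answer: 0xAF 0x59 0xB2 0x63 0xC6 0x8B 0x11 0x22

Derivation:
After byte 1 (0x23): reg=0xE9
After byte 2 (0xAA): reg=0xCE
Register before byte 3: 0xCE
After XOR with byte 0x1A: 0xD4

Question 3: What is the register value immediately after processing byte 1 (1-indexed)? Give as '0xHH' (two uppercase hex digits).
Answer: 0xE9

Derivation:
After byte 1 (0x23): reg=0xE9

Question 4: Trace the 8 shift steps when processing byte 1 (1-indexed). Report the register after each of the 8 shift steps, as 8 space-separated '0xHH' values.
Register before byte 1: 0x00
After XOR with byte 0x23: 0x23

Answer: 0x46 0x8C 0x1F 0x3E 0x7C 0xF8 0xF7 0xE9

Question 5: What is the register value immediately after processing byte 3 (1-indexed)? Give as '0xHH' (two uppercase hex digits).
Answer: 0x22

Derivation:
After byte 1 (0x23): reg=0xE9
After byte 2 (0xAA): reg=0xCE
After byte 3 (0x1A): reg=0x22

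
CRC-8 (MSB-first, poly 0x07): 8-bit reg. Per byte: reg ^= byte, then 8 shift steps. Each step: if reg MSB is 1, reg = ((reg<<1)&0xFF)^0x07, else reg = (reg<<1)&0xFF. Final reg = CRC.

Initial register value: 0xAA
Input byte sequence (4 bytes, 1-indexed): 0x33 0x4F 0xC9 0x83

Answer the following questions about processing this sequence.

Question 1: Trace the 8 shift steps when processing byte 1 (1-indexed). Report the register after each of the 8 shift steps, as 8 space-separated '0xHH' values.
Register before byte 1: 0xAA
After XOR with byte 0x33: 0x99

Answer: 0x35 0x6A 0xD4 0xAF 0x59 0xB2 0x63 0xC6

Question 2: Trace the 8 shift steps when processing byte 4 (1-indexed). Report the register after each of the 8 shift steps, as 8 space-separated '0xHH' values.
After byte 1 (0x33): reg=0xC6
After byte 2 (0x4F): reg=0xB6
After byte 3 (0xC9): reg=0x7A
Register before byte 4: 0x7A
After XOR with byte 0x83: 0xF9

Answer: 0xF5 0xED 0xDD 0xBD 0x7D 0xFA 0xF3 0xE1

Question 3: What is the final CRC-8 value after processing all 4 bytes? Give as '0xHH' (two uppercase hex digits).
Answer: 0xE1

Derivation:
After byte 1 (0x33): reg=0xC6
After byte 2 (0x4F): reg=0xB6
After byte 3 (0xC9): reg=0x7A
After byte 4 (0x83): reg=0xE1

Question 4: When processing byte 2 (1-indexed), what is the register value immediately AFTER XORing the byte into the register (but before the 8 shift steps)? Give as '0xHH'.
Register before byte 2: 0xC6
Byte 2: 0x4F
0xC6 XOR 0x4F = 0x89

Answer: 0x89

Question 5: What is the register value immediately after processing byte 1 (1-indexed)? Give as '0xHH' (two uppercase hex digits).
Answer: 0xC6

Derivation:
After byte 1 (0x33): reg=0xC6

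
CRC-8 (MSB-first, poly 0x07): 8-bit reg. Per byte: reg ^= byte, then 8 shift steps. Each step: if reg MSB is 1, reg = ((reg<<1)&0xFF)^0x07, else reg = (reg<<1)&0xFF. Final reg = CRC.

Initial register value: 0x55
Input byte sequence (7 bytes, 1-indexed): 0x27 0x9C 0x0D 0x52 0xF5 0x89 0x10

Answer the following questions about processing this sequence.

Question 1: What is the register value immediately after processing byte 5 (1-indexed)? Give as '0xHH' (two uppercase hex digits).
After byte 1 (0x27): reg=0x59
After byte 2 (0x9C): reg=0x55
After byte 3 (0x0D): reg=0x8F
After byte 4 (0x52): reg=0x1D
After byte 5 (0xF5): reg=0x96

Answer: 0x96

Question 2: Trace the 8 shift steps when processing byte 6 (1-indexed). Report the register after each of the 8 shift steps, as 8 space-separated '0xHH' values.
Answer: 0x3E 0x7C 0xF8 0xF7 0xE9 0xD5 0xAD 0x5D

Derivation:
After byte 1 (0x27): reg=0x59
After byte 2 (0x9C): reg=0x55
After byte 3 (0x0D): reg=0x8F
After byte 4 (0x52): reg=0x1D
After byte 5 (0xF5): reg=0x96
Register before byte 6: 0x96
After XOR with byte 0x89: 0x1F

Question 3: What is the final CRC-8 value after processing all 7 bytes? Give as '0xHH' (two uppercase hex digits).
After byte 1 (0x27): reg=0x59
After byte 2 (0x9C): reg=0x55
After byte 3 (0x0D): reg=0x8F
After byte 4 (0x52): reg=0x1D
After byte 5 (0xF5): reg=0x96
After byte 6 (0x89): reg=0x5D
After byte 7 (0x10): reg=0xE4

Answer: 0xE4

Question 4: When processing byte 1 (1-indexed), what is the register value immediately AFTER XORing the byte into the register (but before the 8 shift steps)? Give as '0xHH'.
Answer: 0x72

Derivation:
Register before byte 1: 0x55
Byte 1: 0x27
0x55 XOR 0x27 = 0x72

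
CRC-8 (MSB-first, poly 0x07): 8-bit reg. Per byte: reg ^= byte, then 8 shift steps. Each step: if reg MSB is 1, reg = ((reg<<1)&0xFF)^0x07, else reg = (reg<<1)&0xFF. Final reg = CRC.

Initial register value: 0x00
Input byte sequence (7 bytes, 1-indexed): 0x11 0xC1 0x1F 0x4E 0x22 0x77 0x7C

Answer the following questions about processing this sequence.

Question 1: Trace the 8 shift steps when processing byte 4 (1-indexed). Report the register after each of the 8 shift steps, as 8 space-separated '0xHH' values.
After byte 1 (0x11): reg=0x77
After byte 2 (0xC1): reg=0x0B
After byte 3 (0x1F): reg=0x6C
Register before byte 4: 0x6C
After XOR with byte 0x4E: 0x22

Answer: 0x44 0x88 0x17 0x2E 0x5C 0xB8 0x77 0xEE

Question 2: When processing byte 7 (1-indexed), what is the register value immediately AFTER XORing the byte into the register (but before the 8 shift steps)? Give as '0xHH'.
Register before byte 7: 0x53
Byte 7: 0x7C
0x53 XOR 0x7C = 0x2F

Answer: 0x2F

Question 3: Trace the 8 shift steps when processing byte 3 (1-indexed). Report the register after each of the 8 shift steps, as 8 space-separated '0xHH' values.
After byte 1 (0x11): reg=0x77
After byte 2 (0xC1): reg=0x0B
Register before byte 3: 0x0B
After XOR with byte 0x1F: 0x14

Answer: 0x28 0x50 0xA0 0x47 0x8E 0x1B 0x36 0x6C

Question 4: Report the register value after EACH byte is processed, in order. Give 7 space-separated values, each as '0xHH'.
0x77 0x0B 0x6C 0xEE 0x6A 0x53 0xCD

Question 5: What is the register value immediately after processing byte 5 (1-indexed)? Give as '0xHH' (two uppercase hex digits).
After byte 1 (0x11): reg=0x77
After byte 2 (0xC1): reg=0x0B
After byte 3 (0x1F): reg=0x6C
After byte 4 (0x4E): reg=0xEE
After byte 5 (0x22): reg=0x6A

Answer: 0x6A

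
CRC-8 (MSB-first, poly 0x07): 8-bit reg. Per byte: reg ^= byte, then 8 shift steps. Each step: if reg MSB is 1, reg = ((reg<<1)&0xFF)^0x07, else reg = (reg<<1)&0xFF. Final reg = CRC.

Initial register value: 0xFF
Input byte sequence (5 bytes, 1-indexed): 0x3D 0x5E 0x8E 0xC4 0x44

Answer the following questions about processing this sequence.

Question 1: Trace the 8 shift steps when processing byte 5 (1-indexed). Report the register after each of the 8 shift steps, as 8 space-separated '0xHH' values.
After byte 1 (0x3D): reg=0x40
After byte 2 (0x5E): reg=0x5A
After byte 3 (0x8E): reg=0x22
After byte 4 (0xC4): reg=0xBC
Register before byte 5: 0xBC
After XOR with byte 0x44: 0xF8

Answer: 0xF7 0xE9 0xD5 0xAD 0x5D 0xBA 0x73 0xE6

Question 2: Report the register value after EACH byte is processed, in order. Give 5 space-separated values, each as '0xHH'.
0x40 0x5A 0x22 0xBC 0xE6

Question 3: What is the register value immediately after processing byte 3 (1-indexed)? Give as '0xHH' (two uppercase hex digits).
Answer: 0x22

Derivation:
After byte 1 (0x3D): reg=0x40
After byte 2 (0x5E): reg=0x5A
After byte 3 (0x8E): reg=0x22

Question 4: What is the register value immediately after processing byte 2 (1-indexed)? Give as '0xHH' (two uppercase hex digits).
After byte 1 (0x3D): reg=0x40
After byte 2 (0x5E): reg=0x5A

Answer: 0x5A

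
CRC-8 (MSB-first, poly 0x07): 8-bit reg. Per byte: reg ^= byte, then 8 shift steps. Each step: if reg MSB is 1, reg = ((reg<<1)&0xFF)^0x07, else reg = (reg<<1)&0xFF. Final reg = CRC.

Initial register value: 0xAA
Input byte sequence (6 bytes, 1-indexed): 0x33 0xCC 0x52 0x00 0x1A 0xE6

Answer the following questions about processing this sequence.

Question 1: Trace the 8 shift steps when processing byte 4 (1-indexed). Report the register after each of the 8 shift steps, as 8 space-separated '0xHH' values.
After byte 1 (0x33): reg=0xC6
After byte 2 (0xCC): reg=0x36
After byte 3 (0x52): reg=0x3B
Register before byte 4: 0x3B
After XOR with byte 0x00: 0x3B

Answer: 0x76 0xEC 0xDF 0xB9 0x75 0xEA 0xD3 0xA1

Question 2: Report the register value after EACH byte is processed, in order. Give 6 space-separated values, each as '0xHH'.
0xC6 0x36 0x3B 0xA1 0x28 0x64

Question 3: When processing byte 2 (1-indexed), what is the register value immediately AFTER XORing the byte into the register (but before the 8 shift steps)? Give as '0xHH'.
Register before byte 2: 0xC6
Byte 2: 0xCC
0xC6 XOR 0xCC = 0x0A

Answer: 0x0A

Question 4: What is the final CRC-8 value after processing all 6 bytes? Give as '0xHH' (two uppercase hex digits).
After byte 1 (0x33): reg=0xC6
After byte 2 (0xCC): reg=0x36
After byte 3 (0x52): reg=0x3B
After byte 4 (0x00): reg=0xA1
After byte 5 (0x1A): reg=0x28
After byte 6 (0xE6): reg=0x64

Answer: 0x64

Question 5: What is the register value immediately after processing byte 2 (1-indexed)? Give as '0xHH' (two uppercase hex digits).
Answer: 0x36

Derivation:
After byte 1 (0x33): reg=0xC6
After byte 2 (0xCC): reg=0x36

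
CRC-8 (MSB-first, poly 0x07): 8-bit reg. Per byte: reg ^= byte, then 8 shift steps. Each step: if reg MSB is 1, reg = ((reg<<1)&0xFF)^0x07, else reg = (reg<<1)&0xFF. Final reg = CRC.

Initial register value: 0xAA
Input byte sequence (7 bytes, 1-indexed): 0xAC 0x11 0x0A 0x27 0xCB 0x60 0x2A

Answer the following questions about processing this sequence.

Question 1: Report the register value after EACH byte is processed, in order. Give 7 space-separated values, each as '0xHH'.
0x12 0x09 0x09 0xCA 0x07 0x32 0x48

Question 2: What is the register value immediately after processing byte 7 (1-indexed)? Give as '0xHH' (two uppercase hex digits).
After byte 1 (0xAC): reg=0x12
After byte 2 (0x11): reg=0x09
After byte 3 (0x0A): reg=0x09
After byte 4 (0x27): reg=0xCA
After byte 5 (0xCB): reg=0x07
After byte 6 (0x60): reg=0x32
After byte 7 (0x2A): reg=0x48

Answer: 0x48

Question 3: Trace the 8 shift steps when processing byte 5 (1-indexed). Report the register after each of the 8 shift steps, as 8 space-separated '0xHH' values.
After byte 1 (0xAC): reg=0x12
After byte 2 (0x11): reg=0x09
After byte 3 (0x0A): reg=0x09
After byte 4 (0x27): reg=0xCA
Register before byte 5: 0xCA
After XOR with byte 0xCB: 0x01

Answer: 0x02 0x04 0x08 0x10 0x20 0x40 0x80 0x07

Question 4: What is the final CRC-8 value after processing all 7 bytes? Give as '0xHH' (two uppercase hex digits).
After byte 1 (0xAC): reg=0x12
After byte 2 (0x11): reg=0x09
After byte 3 (0x0A): reg=0x09
After byte 4 (0x27): reg=0xCA
After byte 5 (0xCB): reg=0x07
After byte 6 (0x60): reg=0x32
After byte 7 (0x2A): reg=0x48

Answer: 0x48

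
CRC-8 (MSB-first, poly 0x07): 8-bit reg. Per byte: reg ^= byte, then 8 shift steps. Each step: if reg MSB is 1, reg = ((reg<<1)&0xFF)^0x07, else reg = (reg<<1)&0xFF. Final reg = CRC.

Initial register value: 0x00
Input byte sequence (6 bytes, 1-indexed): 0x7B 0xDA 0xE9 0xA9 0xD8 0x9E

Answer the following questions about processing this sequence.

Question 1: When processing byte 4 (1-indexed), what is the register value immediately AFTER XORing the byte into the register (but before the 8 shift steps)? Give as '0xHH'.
Register before byte 4: 0x22
Byte 4: 0xA9
0x22 XOR 0xA9 = 0x8B

Answer: 0x8B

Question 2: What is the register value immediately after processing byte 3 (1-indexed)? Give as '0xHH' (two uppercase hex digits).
Answer: 0x22

Derivation:
After byte 1 (0x7B): reg=0x66
After byte 2 (0xDA): reg=0x3D
After byte 3 (0xE9): reg=0x22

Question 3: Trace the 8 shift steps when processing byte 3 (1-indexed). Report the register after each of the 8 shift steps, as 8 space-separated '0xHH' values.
After byte 1 (0x7B): reg=0x66
After byte 2 (0xDA): reg=0x3D
Register before byte 3: 0x3D
After XOR with byte 0xE9: 0xD4

Answer: 0xAF 0x59 0xB2 0x63 0xC6 0x8B 0x11 0x22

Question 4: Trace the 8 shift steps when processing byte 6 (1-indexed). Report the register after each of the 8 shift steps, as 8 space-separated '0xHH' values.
After byte 1 (0x7B): reg=0x66
After byte 2 (0xDA): reg=0x3D
After byte 3 (0xE9): reg=0x22
After byte 4 (0xA9): reg=0xB8
After byte 5 (0xD8): reg=0x27
Register before byte 6: 0x27
After XOR with byte 0x9E: 0xB9

Answer: 0x75 0xEA 0xD3 0xA1 0x45 0x8A 0x13 0x26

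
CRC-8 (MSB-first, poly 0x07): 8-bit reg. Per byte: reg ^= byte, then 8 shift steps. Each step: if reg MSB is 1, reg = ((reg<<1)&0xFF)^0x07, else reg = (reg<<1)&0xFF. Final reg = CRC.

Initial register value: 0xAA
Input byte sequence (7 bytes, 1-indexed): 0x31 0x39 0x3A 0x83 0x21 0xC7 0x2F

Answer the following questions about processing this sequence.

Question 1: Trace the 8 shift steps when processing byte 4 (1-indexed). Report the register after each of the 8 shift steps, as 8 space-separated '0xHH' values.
Answer: 0x48 0x90 0x27 0x4E 0x9C 0x3F 0x7E 0xFC

Derivation:
After byte 1 (0x31): reg=0xC8
After byte 2 (0x39): reg=0xD9
After byte 3 (0x3A): reg=0xA7
Register before byte 4: 0xA7
After XOR with byte 0x83: 0x24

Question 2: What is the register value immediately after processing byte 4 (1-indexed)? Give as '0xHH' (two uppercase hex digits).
After byte 1 (0x31): reg=0xC8
After byte 2 (0x39): reg=0xD9
After byte 3 (0x3A): reg=0xA7
After byte 4 (0x83): reg=0xFC

Answer: 0xFC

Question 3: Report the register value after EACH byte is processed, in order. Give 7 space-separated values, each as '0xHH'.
0xC8 0xD9 0xA7 0xFC 0x1D 0x08 0xF5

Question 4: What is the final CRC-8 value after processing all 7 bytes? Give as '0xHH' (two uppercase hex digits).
Answer: 0xF5

Derivation:
After byte 1 (0x31): reg=0xC8
After byte 2 (0x39): reg=0xD9
After byte 3 (0x3A): reg=0xA7
After byte 4 (0x83): reg=0xFC
After byte 5 (0x21): reg=0x1D
After byte 6 (0xC7): reg=0x08
After byte 7 (0x2F): reg=0xF5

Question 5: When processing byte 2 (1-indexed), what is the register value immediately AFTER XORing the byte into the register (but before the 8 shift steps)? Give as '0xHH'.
Register before byte 2: 0xC8
Byte 2: 0x39
0xC8 XOR 0x39 = 0xF1

Answer: 0xF1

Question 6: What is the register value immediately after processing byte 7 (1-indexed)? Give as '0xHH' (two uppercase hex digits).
After byte 1 (0x31): reg=0xC8
After byte 2 (0x39): reg=0xD9
After byte 3 (0x3A): reg=0xA7
After byte 4 (0x83): reg=0xFC
After byte 5 (0x21): reg=0x1D
After byte 6 (0xC7): reg=0x08
After byte 7 (0x2F): reg=0xF5

Answer: 0xF5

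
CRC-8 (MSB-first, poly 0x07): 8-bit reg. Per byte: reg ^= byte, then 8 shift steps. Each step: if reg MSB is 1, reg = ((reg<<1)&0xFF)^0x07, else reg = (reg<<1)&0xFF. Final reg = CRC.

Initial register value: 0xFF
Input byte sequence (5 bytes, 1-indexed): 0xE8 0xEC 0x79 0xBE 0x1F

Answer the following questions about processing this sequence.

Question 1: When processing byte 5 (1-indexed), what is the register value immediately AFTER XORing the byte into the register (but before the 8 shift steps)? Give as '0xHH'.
Register before byte 5: 0x1D
Byte 5: 0x1F
0x1D XOR 0x1F = 0x02

Answer: 0x02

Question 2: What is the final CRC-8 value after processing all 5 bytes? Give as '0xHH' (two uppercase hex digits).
Answer: 0x0E

Derivation:
After byte 1 (0xE8): reg=0x65
After byte 2 (0xEC): reg=0xB6
After byte 3 (0x79): reg=0x63
After byte 4 (0xBE): reg=0x1D
After byte 5 (0x1F): reg=0x0E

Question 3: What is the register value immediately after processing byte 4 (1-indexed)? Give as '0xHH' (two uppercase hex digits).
After byte 1 (0xE8): reg=0x65
After byte 2 (0xEC): reg=0xB6
After byte 3 (0x79): reg=0x63
After byte 4 (0xBE): reg=0x1D

Answer: 0x1D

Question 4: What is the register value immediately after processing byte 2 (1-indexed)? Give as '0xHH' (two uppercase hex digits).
After byte 1 (0xE8): reg=0x65
After byte 2 (0xEC): reg=0xB6

Answer: 0xB6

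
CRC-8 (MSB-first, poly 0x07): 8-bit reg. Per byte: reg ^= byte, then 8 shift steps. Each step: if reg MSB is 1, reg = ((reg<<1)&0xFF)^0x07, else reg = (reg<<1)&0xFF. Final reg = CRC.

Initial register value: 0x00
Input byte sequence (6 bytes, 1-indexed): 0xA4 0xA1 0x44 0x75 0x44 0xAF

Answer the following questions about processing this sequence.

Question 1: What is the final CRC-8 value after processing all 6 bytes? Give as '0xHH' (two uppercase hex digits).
Answer: 0xCD

Derivation:
After byte 1 (0xA4): reg=0x75
After byte 2 (0xA1): reg=0x22
After byte 3 (0x44): reg=0x35
After byte 4 (0x75): reg=0xC7
After byte 5 (0x44): reg=0x80
After byte 6 (0xAF): reg=0xCD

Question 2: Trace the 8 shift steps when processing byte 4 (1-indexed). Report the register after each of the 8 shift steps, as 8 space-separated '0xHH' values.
Answer: 0x80 0x07 0x0E 0x1C 0x38 0x70 0xE0 0xC7

Derivation:
After byte 1 (0xA4): reg=0x75
After byte 2 (0xA1): reg=0x22
After byte 3 (0x44): reg=0x35
Register before byte 4: 0x35
After XOR with byte 0x75: 0x40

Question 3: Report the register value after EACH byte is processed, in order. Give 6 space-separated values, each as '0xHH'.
0x75 0x22 0x35 0xC7 0x80 0xCD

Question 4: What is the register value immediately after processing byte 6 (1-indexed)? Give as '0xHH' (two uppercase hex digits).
Answer: 0xCD

Derivation:
After byte 1 (0xA4): reg=0x75
After byte 2 (0xA1): reg=0x22
After byte 3 (0x44): reg=0x35
After byte 4 (0x75): reg=0xC7
After byte 5 (0x44): reg=0x80
After byte 6 (0xAF): reg=0xCD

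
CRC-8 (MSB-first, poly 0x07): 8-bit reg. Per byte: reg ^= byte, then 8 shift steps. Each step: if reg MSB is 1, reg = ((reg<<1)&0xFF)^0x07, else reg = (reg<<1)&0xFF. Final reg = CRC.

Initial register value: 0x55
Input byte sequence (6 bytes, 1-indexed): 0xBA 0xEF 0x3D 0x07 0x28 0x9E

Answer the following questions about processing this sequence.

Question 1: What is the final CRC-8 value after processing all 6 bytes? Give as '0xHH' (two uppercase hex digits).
Answer: 0xAE

Derivation:
After byte 1 (0xBA): reg=0x83
After byte 2 (0xEF): reg=0x03
After byte 3 (0x3D): reg=0xBA
After byte 4 (0x07): reg=0x3A
After byte 5 (0x28): reg=0x7E
After byte 6 (0x9E): reg=0xAE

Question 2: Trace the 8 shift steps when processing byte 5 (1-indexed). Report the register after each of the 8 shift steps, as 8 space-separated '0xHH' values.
Answer: 0x24 0x48 0x90 0x27 0x4E 0x9C 0x3F 0x7E

Derivation:
After byte 1 (0xBA): reg=0x83
After byte 2 (0xEF): reg=0x03
After byte 3 (0x3D): reg=0xBA
After byte 4 (0x07): reg=0x3A
Register before byte 5: 0x3A
After XOR with byte 0x28: 0x12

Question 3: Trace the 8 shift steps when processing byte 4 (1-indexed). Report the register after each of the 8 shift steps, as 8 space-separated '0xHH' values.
After byte 1 (0xBA): reg=0x83
After byte 2 (0xEF): reg=0x03
After byte 3 (0x3D): reg=0xBA
Register before byte 4: 0xBA
After XOR with byte 0x07: 0xBD

Answer: 0x7D 0xFA 0xF3 0xE1 0xC5 0x8D 0x1D 0x3A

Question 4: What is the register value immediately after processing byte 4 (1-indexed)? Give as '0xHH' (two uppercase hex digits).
After byte 1 (0xBA): reg=0x83
After byte 2 (0xEF): reg=0x03
After byte 3 (0x3D): reg=0xBA
After byte 4 (0x07): reg=0x3A

Answer: 0x3A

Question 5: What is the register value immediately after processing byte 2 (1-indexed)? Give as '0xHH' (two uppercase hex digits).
Answer: 0x03

Derivation:
After byte 1 (0xBA): reg=0x83
After byte 2 (0xEF): reg=0x03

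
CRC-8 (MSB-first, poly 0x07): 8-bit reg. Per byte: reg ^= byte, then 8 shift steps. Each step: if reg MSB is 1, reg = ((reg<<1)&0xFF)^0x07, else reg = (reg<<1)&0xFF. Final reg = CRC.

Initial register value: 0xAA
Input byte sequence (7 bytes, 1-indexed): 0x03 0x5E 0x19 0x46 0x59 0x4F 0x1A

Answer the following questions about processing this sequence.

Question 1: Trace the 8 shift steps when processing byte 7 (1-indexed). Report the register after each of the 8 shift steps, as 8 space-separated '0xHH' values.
After byte 1 (0x03): reg=0x56
After byte 2 (0x5E): reg=0x38
After byte 3 (0x19): reg=0xE7
After byte 4 (0x46): reg=0x6E
After byte 5 (0x59): reg=0x85
After byte 6 (0x4F): reg=0x78
Register before byte 7: 0x78
After XOR with byte 0x1A: 0x62

Answer: 0xC4 0x8F 0x19 0x32 0x64 0xC8 0x97 0x29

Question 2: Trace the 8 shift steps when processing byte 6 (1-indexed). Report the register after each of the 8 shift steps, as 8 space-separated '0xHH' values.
After byte 1 (0x03): reg=0x56
After byte 2 (0x5E): reg=0x38
After byte 3 (0x19): reg=0xE7
After byte 4 (0x46): reg=0x6E
After byte 5 (0x59): reg=0x85
Register before byte 6: 0x85
After XOR with byte 0x4F: 0xCA

Answer: 0x93 0x21 0x42 0x84 0x0F 0x1E 0x3C 0x78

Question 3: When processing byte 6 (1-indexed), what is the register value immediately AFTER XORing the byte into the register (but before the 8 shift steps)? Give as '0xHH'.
Register before byte 6: 0x85
Byte 6: 0x4F
0x85 XOR 0x4F = 0xCA

Answer: 0xCA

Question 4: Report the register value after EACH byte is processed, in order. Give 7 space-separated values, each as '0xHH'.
0x56 0x38 0xE7 0x6E 0x85 0x78 0x29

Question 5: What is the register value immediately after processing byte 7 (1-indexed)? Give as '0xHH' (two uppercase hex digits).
After byte 1 (0x03): reg=0x56
After byte 2 (0x5E): reg=0x38
After byte 3 (0x19): reg=0xE7
After byte 4 (0x46): reg=0x6E
After byte 5 (0x59): reg=0x85
After byte 6 (0x4F): reg=0x78
After byte 7 (0x1A): reg=0x29

Answer: 0x29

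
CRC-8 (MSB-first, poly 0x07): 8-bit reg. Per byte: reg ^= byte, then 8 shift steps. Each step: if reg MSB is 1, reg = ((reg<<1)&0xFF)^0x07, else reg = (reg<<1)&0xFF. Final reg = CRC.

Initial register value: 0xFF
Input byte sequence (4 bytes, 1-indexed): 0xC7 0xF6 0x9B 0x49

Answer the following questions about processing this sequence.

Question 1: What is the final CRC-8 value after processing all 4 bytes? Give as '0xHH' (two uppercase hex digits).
After byte 1 (0xC7): reg=0xA8
After byte 2 (0xF6): reg=0x9D
After byte 3 (0x9B): reg=0x12
After byte 4 (0x49): reg=0x86

Answer: 0x86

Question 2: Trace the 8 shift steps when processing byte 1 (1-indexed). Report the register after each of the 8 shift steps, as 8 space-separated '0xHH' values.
Register before byte 1: 0xFF
After XOR with byte 0xC7: 0x38

Answer: 0x70 0xE0 0xC7 0x89 0x15 0x2A 0x54 0xA8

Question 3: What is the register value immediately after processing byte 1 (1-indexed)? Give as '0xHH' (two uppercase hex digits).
Answer: 0xA8

Derivation:
After byte 1 (0xC7): reg=0xA8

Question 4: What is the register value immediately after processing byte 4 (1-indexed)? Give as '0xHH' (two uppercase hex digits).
After byte 1 (0xC7): reg=0xA8
After byte 2 (0xF6): reg=0x9D
After byte 3 (0x9B): reg=0x12
After byte 4 (0x49): reg=0x86

Answer: 0x86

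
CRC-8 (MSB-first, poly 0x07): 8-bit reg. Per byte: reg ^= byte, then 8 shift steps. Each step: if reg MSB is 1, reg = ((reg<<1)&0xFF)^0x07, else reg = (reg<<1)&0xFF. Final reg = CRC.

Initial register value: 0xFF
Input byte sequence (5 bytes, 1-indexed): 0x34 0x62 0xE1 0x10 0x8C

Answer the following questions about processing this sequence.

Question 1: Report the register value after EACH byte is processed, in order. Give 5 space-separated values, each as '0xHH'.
0x7F 0x53 0x17 0x15 0xC6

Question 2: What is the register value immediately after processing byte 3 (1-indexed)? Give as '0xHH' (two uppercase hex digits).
Answer: 0x17

Derivation:
After byte 1 (0x34): reg=0x7F
After byte 2 (0x62): reg=0x53
After byte 3 (0xE1): reg=0x17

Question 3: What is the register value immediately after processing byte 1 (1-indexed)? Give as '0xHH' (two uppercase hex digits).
Answer: 0x7F

Derivation:
After byte 1 (0x34): reg=0x7F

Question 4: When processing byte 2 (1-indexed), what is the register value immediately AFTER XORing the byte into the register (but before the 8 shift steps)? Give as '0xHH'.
Answer: 0x1D

Derivation:
Register before byte 2: 0x7F
Byte 2: 0x62
0x7F XOR 0x62 = 0x1D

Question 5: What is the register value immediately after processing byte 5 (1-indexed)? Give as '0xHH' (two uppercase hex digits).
After byte 1 (0x34): reg=0x7F
After byte 2 (0x62): reg=0x53
After byte 3 (0xE1): reg=0x17
After byte 4 (0x10): reg=0x15
After byte 5 (0x8C): reg=0xC6

Answer: 0xC6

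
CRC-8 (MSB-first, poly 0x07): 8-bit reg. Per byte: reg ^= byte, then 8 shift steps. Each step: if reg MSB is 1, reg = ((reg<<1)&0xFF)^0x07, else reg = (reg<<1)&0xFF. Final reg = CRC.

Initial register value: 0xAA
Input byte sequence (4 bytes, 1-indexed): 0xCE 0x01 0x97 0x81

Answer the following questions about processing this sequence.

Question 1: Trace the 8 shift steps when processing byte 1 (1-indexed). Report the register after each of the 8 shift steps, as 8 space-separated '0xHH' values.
Register before byte 1: 0xAA
After XOR with byte 0xCE: 0x64

Answer: 0xC8 0x97 0x29 0x52 0xA4 0x4F 0x9E 0x3B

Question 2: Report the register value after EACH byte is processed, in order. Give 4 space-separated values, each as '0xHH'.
0x3B 0xA6 0x97 0x62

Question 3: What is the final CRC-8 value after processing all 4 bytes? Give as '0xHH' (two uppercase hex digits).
After byte 1 (0xCE): reg=0x3B
After byte 2 (0x01): reg=0xA6
After byte 3 (0x97): reg=0x97
After byte 4 (0x81): reg=0x62

Answer: 0x62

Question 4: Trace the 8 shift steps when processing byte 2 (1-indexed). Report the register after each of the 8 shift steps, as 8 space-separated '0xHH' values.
After byte 1 (0xCE): reg=0x3B
Register before byte 2: 0x3B
After XOR with byte 0x01: 0x3A

Answer: 0x74 0xE8 0xD7 0xA9 0x55 0xAA 0x53 0xA6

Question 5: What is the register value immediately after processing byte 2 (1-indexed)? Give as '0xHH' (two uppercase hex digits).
Answer: 0xA6

Derivation:
After byte 1 (0xCE): reg=0x3B
After byte 2 (0x01): reg=0xA6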